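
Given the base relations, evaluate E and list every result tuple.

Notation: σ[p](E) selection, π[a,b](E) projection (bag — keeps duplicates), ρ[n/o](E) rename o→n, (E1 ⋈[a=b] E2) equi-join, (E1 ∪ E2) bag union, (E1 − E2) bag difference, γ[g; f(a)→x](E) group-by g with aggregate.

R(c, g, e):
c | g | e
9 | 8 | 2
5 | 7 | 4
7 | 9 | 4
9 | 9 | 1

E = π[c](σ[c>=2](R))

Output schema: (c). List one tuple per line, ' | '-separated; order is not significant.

Subexpression sizes:
  R → 4
  σ[c>=2](R) → 4
  π[c](σ[c>=2](R)) → 4

== RESULT ==
c
5
7
9
9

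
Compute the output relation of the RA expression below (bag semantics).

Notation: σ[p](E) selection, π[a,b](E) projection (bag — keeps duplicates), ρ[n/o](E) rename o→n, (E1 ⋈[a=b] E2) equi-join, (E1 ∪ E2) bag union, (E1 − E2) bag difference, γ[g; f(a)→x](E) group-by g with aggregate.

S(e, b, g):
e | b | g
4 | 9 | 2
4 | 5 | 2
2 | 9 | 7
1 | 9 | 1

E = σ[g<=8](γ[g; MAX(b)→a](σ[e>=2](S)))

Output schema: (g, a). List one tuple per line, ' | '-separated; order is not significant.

Per-node cardinality:
  S → 4
  σ[e>=2](S) → 3
  γ[g; MAX(b)→a](σ[e>=2](S)) → 2
  σ[g<=8](γ[g; MAX(b)→a](σ[e>=2](S))) → 2

== RESULT ==
g | a
2 | 9
7 | 9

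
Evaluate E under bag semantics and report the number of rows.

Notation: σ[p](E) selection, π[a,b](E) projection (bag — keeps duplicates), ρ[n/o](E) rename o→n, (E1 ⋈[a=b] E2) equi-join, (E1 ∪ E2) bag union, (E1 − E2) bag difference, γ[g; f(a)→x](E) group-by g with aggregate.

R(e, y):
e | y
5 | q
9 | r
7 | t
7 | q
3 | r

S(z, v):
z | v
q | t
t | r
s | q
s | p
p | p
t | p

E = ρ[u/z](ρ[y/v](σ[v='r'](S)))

Row counts bottom-up:
  S → 6
  σ[v='r'](S) → 1
  ρ[y/v](σ[v='r'](S)) → 1
  ρ[u/z](ρ[y/v](σ[v='r'](S))) → 1

|E| = 1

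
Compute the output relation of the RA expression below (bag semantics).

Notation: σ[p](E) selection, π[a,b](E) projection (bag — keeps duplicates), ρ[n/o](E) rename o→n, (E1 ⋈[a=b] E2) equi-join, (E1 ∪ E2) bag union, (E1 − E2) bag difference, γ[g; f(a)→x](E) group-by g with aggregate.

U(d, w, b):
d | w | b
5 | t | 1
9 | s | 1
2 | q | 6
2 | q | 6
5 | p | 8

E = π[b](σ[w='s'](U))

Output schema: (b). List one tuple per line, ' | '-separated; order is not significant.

Stepwise |·|:
  U → 5
  σ[w='s'](U) → 1
  π[b](σ[w='s'](U)) → 1

== RESULT ==
b
1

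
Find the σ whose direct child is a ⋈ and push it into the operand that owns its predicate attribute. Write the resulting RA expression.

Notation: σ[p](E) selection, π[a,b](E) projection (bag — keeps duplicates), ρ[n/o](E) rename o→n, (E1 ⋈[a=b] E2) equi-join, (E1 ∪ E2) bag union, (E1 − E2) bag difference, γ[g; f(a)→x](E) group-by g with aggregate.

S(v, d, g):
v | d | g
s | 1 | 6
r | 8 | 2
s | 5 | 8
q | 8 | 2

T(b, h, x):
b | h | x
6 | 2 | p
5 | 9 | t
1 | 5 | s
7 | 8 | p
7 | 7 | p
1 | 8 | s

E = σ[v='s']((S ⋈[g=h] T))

σ filters on v, owned by the left side.
E' = (σ[v='s'](S) ⋈[g=h] T)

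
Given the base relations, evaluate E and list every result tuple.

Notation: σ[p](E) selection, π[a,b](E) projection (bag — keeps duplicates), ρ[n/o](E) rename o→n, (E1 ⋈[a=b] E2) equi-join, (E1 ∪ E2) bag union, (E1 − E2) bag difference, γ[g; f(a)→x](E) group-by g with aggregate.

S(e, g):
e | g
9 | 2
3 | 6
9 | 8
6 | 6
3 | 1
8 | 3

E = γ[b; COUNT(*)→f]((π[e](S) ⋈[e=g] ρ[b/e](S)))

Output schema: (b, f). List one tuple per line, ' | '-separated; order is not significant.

Subexpression sizes:
  S → 6
  π[e](S) → 6
  S → 6
  ρ[b/e](S) → 6
  (π[e](S) ⋈[e=g] ρ[b/e](S)) → 5
  γ[b; COUNT(*)→f]((π[e](S) ⋈[e=g] ρ[b/e](S))) → 4

== RESULT ==
b | f
3 | 1
6 | 1
8 | 2
9 | 1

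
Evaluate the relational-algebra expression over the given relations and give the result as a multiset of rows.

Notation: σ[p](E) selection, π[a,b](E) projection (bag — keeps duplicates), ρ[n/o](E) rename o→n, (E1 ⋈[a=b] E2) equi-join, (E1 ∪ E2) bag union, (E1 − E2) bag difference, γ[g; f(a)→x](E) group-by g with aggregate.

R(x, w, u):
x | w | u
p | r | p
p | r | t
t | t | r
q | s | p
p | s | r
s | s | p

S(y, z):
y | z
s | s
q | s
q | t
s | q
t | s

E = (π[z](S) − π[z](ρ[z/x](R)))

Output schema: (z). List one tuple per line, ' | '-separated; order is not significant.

Stepwise |·|:
  S → 5
  π[z](S) → 5
  R → 6
  ρ[z/x](R) → 6
  π[z](ρ[z/x](R)) → 6
  (π[z](S) − π[z](ρ[z/x](R))) → 2

== RESULT ==
z
s
s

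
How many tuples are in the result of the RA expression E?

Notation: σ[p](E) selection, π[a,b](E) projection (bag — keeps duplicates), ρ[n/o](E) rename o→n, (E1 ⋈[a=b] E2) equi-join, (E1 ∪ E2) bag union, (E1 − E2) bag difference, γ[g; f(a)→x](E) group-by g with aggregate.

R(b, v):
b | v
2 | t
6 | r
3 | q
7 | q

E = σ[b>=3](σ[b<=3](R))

Row counts bottom-up:
  R → 4
  σ[b<=3](R) → 2
  σ[b>=3](σ[b<=3](R)) → 1

|E| = 1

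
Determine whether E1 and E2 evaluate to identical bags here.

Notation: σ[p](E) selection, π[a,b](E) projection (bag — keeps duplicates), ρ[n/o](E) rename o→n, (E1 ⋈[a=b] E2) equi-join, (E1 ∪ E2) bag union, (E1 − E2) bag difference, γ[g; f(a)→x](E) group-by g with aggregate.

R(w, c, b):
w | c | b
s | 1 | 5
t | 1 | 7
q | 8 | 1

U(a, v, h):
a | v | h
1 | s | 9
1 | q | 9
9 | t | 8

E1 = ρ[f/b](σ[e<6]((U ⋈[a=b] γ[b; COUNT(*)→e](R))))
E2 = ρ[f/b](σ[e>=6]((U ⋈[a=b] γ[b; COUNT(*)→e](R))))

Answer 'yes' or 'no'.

E1 subexpression sizes:
  U → 3
  R → 3
  γ[b; COUNT(*)→e](R) → 3
  (U ⋈[a=b] γ[b; COUNT(*)→e](R)) → 2
  σ[e<6]((U ⋈[a=b] γ[b; COUNT(*)→e](R))) → 2
  ρ[f/b](σ[e<6]((U ⋈[a=b] γ[b; COUNT(*)→e](R)))) → 2
E2 subexpression sizes:
  U → 3
  R → 3
  γ[b; COUNT(*)→e](R) → 3
  (U ⋈[a=b] γ[b; COUNT(*)→e](R)) → 2
  σ[e>=6]((U ⋈[a=b] γ[b; COUNT(*)→e](R))) → 0
  ρ[f/b](σ[e>=6]((U ⋈[a=b] γ[b; COUNT(*)→e](R)))) → 0

E1 result:
a | v | h | f | e
1 | q | 9 | 1 | 1
1 | s | 9 | 1 | 1
E2 result:
a | v | h | f | e
(0 rows)
Witness: (1, 's', 9, 1, 1) appears 1× in E1 but 0× in E2.

no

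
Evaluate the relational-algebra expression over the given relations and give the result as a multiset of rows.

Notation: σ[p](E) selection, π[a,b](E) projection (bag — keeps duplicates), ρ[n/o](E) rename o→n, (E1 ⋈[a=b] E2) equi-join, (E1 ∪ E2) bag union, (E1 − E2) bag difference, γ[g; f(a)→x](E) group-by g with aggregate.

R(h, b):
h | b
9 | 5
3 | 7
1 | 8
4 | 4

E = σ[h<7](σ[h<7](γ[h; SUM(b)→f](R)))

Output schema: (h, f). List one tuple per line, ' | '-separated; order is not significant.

Subexpression sizes:
  R → 4
  γ[h; SUM(b)→f](R) → 4
  σ[h<7](γ[h; SUM(b)→f](R)) → 3
  σ[h<7](σ[h<7](γ[h; SUM(b)→f](R))) → 3

== RESULT ==
h | f
1 | 8
3 | 7
4 | 4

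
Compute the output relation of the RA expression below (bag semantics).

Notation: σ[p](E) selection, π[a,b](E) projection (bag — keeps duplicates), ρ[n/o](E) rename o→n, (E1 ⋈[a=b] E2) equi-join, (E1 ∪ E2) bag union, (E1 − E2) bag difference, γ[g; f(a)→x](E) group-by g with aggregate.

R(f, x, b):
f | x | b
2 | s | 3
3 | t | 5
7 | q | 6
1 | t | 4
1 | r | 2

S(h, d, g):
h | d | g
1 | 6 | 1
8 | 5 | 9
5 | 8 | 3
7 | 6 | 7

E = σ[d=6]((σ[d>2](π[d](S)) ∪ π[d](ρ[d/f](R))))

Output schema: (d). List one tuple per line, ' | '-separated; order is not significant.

Row counts bottom-up:
  S → 4
  π[d](S) → 4
  σ[d>2](π[d](S)) → 4
  R → 5
  ρ[d/f](R) → 5
  π[d](ρ[d/f](R)) → 5
  (σ[d>2](π[d](S)) ∪ π[d](ρ[d/f](R))) → 9
  σ[d=6]((σ[d>2](π[d](S)) ∪ π[d](ρ[d/f](R)))) → 2

== RESULT ==
d
6
6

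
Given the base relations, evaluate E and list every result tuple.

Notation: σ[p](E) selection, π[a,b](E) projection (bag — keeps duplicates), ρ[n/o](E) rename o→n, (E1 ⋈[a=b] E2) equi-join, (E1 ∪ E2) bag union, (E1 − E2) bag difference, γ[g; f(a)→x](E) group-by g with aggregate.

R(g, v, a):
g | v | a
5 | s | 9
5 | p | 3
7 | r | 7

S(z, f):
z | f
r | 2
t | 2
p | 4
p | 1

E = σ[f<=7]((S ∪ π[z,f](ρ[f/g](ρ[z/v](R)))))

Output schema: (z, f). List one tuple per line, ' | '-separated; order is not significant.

Stepwise |·|:
  S → 4
  R → 3
  ρ[z/v](R) → 3
  ρ[f/g](ρ[z/v](R)) → 3
  π[z,f](ρ[f/g](ρ[z/v](R))) → 3
  (S ∪ π[z,f](ρ[f/g](ρ[z/v](R)))) → 7
  σ[f<=7]((S ∪ π[z,f](ρ[f/g](ρ[z/v](R))))) → 7

== RESULT ==
z | f
p | 1
p | 4
p | 5
r | 2
r | 7
s | 5
t | 2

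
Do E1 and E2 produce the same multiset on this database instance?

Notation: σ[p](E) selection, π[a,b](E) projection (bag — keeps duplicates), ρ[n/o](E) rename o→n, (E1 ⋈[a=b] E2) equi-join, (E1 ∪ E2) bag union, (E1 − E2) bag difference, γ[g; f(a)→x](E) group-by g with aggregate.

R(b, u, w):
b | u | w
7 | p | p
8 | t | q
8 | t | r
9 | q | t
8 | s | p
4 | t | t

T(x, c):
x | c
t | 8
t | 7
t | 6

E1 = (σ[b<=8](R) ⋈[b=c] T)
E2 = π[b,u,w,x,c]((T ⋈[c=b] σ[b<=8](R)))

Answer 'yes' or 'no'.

E1 row counts bottom-up:
  R → 6
  σ[b<=8](R) → 5
  T → 3
  (σ[b<=8](R) ⋈[b=c] T) → 4
E2 row counts bottom-up:
  T → 3
  R → 6
  σ[b<=8](R) → 5
  (T ⋈[c=b] σ[b<=8](R)) → 4
  π[b,u,w,x,c]((T ⋈[c=b] σ[b<=8](R))) → 4

E1 and E2 produce the same multiset:
b | u | w | x | c
7 | p | p | t | 7
8 | s | p | t | 8
8 | t | q | t | 8
8 | t | r | t | 8

yes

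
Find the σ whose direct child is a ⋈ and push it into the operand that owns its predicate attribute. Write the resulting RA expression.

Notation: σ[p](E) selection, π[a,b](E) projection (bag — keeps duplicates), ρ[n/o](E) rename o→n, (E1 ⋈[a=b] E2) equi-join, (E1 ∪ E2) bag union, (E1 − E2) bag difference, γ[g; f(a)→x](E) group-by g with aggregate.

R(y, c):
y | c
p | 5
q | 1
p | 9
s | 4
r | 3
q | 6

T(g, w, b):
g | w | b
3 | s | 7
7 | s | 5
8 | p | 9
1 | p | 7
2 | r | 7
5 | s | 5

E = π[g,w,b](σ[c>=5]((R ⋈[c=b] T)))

σ filters on c, owned by the left side.
E' = π[g,w,b]((σ[c>=5](R) ⋈[c=b] T))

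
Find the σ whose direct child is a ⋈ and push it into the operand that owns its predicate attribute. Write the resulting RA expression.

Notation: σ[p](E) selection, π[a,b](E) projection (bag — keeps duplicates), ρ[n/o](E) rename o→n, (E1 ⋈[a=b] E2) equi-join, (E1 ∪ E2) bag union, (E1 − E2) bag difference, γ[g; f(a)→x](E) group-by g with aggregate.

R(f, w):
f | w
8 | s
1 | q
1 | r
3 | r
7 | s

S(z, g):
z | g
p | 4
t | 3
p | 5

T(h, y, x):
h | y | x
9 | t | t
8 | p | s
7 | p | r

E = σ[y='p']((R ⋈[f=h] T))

σ filters on y, owned by the right side.
E' = (R ⋈[f=h] σ[y='p'](T))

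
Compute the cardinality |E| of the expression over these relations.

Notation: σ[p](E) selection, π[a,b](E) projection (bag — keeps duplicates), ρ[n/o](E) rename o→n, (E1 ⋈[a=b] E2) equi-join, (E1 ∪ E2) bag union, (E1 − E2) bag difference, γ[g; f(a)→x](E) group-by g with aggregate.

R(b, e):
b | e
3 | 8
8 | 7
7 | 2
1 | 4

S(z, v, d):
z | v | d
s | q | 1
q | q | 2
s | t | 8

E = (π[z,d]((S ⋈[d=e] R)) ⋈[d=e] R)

Row counts bottom-up:
  S → 3
  R → 4
  (S ⋈[d=e] R) → 2
  π[z,d]((S ⋈[d=e] R)) → 2
  R → 4
  (π[z,d]((S ⋈[d=e] R)) ⋈[d=e] R) → 2

|E| = 2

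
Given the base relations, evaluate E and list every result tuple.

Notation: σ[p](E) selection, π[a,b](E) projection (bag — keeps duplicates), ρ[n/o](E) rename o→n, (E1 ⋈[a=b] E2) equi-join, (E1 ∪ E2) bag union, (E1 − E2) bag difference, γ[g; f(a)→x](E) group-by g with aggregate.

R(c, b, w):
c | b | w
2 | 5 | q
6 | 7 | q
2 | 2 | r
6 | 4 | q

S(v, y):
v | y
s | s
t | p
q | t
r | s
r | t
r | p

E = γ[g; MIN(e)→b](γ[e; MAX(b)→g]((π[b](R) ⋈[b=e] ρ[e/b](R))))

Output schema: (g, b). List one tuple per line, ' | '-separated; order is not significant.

Subexpression sizes:
  R → 4
  π[b](R) → 4
  R → 4
  ρ[e/b](R) → 4
  (π[b](R) ⋈[b=e] ρ[e/b](R)) → 4
  γ[e; MAX(b)→g]((π[b](R) ⋈[b=e] ρ[e/b](R))) → 4
  γ[g; MIN(e)→b](γ[e; MAX(b)→g]((π[b](R) ⋈[b=e] ρ[e/b](R)))) → 4

== RESULT ==
g | b
2 | 2
4 | 4
5 | 5
7 | 7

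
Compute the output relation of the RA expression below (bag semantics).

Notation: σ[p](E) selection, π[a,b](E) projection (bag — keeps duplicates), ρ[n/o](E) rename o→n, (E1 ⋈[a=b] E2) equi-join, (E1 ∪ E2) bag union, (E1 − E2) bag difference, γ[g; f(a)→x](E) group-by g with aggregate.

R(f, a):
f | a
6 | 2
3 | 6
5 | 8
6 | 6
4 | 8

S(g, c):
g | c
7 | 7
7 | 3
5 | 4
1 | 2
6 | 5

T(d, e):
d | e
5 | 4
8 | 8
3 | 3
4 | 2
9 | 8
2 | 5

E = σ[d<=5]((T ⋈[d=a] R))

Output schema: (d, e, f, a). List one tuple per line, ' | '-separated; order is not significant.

Stepwise |·|:
  T → 6
  R → 5
  (T ⋈[d=a] R) → 3
  σ[d<=5]((T ⋈[d=a] R)) → 1

== RESULT ==
d | e | f | a
2 | 5 | 6 | 2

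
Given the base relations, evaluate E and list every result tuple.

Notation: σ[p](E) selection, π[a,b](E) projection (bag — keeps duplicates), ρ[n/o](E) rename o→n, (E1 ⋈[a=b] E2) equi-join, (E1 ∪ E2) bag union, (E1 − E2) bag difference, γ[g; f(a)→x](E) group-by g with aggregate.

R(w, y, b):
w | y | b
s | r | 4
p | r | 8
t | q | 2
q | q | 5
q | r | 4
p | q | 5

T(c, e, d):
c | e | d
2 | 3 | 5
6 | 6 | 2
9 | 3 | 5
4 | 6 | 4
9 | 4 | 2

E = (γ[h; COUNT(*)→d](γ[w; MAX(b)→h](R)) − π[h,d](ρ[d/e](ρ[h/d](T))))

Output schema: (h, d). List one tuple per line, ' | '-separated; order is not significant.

Stepwise |·|:
  R → 6
  γ[w; MAX(b)→h](R) → 4
  γ[h; COUNT(*)→d](γ[w; MAX(b)→h](R)) → 4
  T → 5
  ρ[h/d](T) → 5
  ρ[d/e](ρ[h/d](T)) → 5
  π[h,d](ρ[d/e](ρ[h/d](T))) → 5
  (γ[h; COUNT(*)→d](γ[w; MAX(b)→h](R)) − π[h,d](ρ[d/e](ρ[h/d](T)))) → 4

== RESULT ==
h | d
2 | 1
4 | 1
5 | 1
8 | 1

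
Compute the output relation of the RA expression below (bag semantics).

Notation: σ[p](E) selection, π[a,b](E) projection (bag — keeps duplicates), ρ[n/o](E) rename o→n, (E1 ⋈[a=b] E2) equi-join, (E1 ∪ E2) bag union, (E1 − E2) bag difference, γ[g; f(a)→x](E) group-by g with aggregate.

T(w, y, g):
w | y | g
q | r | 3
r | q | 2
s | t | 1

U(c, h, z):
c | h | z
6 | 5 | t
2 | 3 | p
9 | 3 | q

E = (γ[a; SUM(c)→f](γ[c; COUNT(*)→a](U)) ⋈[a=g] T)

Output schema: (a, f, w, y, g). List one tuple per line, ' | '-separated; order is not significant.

Subexpression sizes:
  U → 3
  γ[c; COUNT(*)→a](U) → 3
  γ[a; SUM(c)→f](γ[c; COUNT(*)→a](U)) → 1
  T → 3
  (γ[a; SUM(c)→f](γ[c; COUNT(*)→a](U)) ⋈[a=g] T) → 1

== RESULT ==
a | f | w | y | g
1 | 17 | s | t | 1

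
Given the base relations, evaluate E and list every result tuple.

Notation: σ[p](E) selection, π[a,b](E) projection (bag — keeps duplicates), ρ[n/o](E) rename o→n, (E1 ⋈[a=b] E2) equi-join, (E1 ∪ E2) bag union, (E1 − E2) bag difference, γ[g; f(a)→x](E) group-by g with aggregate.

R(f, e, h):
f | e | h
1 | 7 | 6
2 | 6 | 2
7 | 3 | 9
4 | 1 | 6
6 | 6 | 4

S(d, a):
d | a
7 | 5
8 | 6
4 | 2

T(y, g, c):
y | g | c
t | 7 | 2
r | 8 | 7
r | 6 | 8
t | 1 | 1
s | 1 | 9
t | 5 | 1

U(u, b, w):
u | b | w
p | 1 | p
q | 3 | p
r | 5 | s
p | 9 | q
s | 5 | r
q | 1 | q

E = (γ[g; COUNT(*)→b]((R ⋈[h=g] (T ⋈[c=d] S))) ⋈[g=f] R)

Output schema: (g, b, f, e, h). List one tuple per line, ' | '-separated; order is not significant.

Subexpression sizes:
  R → 5
  T → 6
  S → 3
  (T ⋈[c=d] S) → 2
  (R ⋈[h=g] (T ⋈[c=d] S)) → 2
  γ[g; COUNT(*)→b]((R ⋈[h=g] (T ⋈[c=d] S))) → 1
  R → 5
  (γ[g; COUNT(*)→b]((R ⋈[h=g] (T ⋈[c=d] S))) ⋈[g=f] R) → 1

== RESULT ==
g | b | f | e | h
6 | 2 | 6 | 6 | 4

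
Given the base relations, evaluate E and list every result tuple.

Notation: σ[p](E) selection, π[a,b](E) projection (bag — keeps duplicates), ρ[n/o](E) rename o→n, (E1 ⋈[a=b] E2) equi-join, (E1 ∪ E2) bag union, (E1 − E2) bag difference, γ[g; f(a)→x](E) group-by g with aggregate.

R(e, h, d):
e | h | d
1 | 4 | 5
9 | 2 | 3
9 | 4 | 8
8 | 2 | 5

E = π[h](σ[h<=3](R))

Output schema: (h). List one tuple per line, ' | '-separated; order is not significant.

Per-node cardinality:
  R → 4
  σ[h<=3](R) → 2
  π[h](σ[h<=3](R)) → 2

== RESULT ==
h
2
2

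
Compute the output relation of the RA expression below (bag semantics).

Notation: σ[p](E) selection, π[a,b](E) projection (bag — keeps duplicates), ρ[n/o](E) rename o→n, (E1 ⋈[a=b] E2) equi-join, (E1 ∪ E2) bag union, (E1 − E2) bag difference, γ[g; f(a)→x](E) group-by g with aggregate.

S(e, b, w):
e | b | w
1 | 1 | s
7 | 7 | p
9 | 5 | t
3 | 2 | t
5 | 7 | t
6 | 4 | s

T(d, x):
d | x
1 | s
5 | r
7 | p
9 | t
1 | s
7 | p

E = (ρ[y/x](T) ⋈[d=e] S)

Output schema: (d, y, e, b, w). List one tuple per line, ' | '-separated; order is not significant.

Per-node cardinality:
  T → 6
  ρ[y/x](T) → 6
  S → 6
  (ρ[y/x](T) ⋈[d=e] S) → 6

== RESULT ==
d | y | e | b | w
1 | s | 1 | 1 | s
1 | s | 1 | 1 | s
5 | r | 5 | 7 | t
7 | p | 7 | 7 | p
7 | p | 7 | 7 | p
9 | t | 9 | 5 | t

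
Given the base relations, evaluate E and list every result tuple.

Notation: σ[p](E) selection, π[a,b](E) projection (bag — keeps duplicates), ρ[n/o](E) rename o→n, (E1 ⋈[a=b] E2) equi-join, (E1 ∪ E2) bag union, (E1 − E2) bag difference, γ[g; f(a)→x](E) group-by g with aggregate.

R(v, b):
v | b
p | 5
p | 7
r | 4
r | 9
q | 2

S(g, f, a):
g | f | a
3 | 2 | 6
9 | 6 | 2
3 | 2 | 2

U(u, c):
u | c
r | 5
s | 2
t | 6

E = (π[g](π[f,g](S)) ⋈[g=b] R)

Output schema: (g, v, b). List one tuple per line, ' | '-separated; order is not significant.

Row counts bottom-up:
  S → 3
  π[f,g](S) → 3
  π[g](π[f,g](S)) → 3
  R → 5
  (π[g](π[f,g](S)) ⋈[g=b] R) → 1

== RESULT ==
g | v | b
9 | r | 9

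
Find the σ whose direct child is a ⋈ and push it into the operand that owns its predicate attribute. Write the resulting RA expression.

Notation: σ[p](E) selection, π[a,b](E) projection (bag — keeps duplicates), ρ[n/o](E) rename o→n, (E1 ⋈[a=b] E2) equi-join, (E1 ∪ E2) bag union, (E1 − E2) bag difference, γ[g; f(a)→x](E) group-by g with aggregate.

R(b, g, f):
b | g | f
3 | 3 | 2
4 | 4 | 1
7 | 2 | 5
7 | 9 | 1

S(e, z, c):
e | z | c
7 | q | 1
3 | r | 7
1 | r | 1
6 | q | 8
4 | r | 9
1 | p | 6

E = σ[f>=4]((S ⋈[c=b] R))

σ filters on f, owned by the right side.
E' = (S ⋈[c=b] σ[f>=4](R))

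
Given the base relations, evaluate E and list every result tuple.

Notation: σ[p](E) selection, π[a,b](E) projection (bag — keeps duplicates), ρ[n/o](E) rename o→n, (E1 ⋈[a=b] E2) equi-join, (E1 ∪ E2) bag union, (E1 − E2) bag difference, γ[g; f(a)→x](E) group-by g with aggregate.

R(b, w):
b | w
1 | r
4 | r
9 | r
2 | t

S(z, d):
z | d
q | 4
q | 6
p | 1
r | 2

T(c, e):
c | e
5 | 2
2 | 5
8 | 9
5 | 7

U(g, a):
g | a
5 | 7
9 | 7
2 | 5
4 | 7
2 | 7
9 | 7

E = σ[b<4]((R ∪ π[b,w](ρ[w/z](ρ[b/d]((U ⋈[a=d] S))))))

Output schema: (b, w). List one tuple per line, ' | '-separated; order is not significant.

Subexpression sizes:
  R → 4
  U → 6
  S → 4
  (U ⋈[a=d] S) → 0
  ρ[b/d]((U ⋈[a=d] S)) → 0
  ρ[w/z](ρ[b/d]((U ⋈[a=d] S))) → 0
  π[b,w](ρ[w/z](ρ[b/d]((U ⋈[a=d] S)))) → 0
  (R ∪ π[b,w](ρ[w/z](ρ[b/d]((U ⋈[a=d] S))))) → 4
  σ[b<4]((R ∪ π[b,w](ρ[w/z](ρ[b/d]((U ⋈[a=d] S)))))) → 2

== RESULT ==
b | w
1 | r
2 | t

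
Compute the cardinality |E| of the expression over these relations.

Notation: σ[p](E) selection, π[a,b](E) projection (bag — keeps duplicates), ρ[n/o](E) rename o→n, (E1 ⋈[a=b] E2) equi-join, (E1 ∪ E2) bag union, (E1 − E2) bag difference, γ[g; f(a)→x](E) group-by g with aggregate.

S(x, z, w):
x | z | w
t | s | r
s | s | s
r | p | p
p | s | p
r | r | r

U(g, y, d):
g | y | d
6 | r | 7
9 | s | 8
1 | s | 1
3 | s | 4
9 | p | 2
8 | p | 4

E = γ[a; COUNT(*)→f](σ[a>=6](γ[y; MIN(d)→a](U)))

Subexpression sizes:
  U → 6
  γ[y; MIN(d)→a](U) → 3
  σ[a>=6](γ[y; MIN(d)→a](U)) → 1
  γ[a; COUNT(*)→f](σ[a>=6](γ[y; MIN(d)→a](U))) → 1

|E| = 1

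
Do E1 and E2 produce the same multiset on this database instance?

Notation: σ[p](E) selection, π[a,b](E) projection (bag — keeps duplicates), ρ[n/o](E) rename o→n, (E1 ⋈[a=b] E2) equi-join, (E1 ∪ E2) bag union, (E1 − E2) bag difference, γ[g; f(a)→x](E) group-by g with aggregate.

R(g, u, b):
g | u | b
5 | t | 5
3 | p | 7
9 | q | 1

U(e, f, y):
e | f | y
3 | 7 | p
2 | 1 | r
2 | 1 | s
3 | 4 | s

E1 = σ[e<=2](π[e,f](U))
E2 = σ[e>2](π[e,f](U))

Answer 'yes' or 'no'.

E1 subexpression sizes:
  U → 4
  π[e,f](U) → 4
  σ[e<=2](π[e,f](U)) → 2
E2 subexpression sizes:
  U → 4
  π[e,f](U) → 4
  σ[e>2](π[e,f](U)) → 2

E1 result:
e | f
2 | 1
2 | 1
E2 result:
e | f
3 | 4
3 | 7
Witness: (3, 7) appears 0× in E1 but 1× in E2.

no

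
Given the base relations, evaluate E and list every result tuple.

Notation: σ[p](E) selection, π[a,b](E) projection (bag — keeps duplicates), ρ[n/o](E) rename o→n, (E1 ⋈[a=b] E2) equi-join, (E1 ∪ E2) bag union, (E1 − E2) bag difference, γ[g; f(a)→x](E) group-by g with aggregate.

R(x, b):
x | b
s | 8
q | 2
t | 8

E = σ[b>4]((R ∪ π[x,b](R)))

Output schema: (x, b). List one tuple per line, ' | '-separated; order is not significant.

Subexpression sizes:
  R → 3
  R → 3
  π[x,b](R) → 3
  (R ∪ π[x,b](R)) → 6
  σ[b>4]((R ∪ π[x,b](R))) → 4

== RESULT ==
x | b
s | 8
s | 8
t | 8
t | 8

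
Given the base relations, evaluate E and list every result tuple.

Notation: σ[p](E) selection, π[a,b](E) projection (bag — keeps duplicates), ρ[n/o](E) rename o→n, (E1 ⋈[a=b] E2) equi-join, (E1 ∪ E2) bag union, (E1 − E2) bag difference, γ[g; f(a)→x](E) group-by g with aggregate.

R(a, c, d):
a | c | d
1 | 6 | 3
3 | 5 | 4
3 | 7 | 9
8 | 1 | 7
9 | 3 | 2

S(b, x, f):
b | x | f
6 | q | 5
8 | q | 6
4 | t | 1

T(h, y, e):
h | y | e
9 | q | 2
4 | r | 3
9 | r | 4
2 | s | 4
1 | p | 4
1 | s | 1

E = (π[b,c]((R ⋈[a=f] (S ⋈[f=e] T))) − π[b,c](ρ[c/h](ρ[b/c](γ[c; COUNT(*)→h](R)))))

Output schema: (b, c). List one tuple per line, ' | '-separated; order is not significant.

Stepwise |·|:
  R → 5
  S → 3
  T → 6
  (S ⋈[f=e] T) → 1
  (R ⋈[a=f] (S ⋈[f=e] T)) → 1
  π[b,c]((R ⋈[a=f] (S ⋈[f=e] T))) → 1
  R → 5
  γ[c; COUNT(*)→h](R) → 5
  ρ[b/c](γ[c; COUNT(*)→h](R)) → 5
  ρ[c/h](ρ[b/c](γ[c; COUNT(*)→h](R))) → 5
  π[b,c](ρ[c/h](ρ[b/c](γ[c; COUNT(*)→h](R)))) → 5
  (π[b,c]((R ⋈[a=f] (S ⋈[f=e] T))) − π[b,c](ρ[c/h](ρ[b/c](γ[c; COUNT(*)→h](R))))) → 1

== RESULT ==
b | c
4 | 6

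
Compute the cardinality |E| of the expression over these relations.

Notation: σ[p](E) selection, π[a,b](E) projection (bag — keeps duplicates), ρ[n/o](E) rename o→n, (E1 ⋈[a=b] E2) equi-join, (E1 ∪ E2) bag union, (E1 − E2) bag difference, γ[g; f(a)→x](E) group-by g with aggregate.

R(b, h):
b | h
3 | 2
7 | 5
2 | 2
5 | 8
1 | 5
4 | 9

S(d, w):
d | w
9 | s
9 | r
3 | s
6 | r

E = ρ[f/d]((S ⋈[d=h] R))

Per-node cardinality:
  S → 4
  R → 6
  (S ⋈[d=h] R) → 2
  ρ[f/d]((S ⋈[d=h] R)) → 2

|E| = 2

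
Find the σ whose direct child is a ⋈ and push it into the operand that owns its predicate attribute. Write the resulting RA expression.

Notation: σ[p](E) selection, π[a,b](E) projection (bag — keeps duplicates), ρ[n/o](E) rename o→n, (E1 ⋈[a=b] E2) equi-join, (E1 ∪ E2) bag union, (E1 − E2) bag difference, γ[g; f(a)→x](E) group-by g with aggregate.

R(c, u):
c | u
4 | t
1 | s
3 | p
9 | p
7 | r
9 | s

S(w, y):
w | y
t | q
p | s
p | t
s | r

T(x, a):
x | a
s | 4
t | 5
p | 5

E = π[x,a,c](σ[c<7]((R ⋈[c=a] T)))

σ filters on c, owned by the left side.
E' = π[x,a,c]((σ[c<7](R) ⋈[c=a] T))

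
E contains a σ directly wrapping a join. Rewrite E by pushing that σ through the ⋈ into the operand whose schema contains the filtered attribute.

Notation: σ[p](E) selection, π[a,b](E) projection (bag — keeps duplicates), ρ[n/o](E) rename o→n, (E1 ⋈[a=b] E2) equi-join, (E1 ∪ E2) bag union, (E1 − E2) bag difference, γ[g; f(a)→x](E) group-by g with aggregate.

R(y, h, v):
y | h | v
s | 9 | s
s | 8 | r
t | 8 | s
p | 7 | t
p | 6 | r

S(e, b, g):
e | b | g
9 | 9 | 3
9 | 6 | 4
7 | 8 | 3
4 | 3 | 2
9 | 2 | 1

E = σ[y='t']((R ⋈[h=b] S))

σ filters on y, owned by the left side.
E' = (σ[y='t'](R) ⋈[h=b] S)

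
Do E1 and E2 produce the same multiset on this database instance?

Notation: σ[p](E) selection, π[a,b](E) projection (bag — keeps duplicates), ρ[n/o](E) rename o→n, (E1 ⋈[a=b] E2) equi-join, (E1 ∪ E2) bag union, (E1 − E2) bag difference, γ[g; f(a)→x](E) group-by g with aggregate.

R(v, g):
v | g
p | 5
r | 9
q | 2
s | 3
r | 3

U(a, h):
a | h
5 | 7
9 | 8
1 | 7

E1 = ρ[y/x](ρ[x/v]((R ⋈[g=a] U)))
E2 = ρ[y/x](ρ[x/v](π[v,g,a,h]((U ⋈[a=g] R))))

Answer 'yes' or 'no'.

E1 row counts bottom-up:
  R → 5
  U → 3
  (R ⋈[g=a] U) → 2
  ρ[x/v]((R ⋈[g=a] U)) → 2
  ρ[y/x](ρ[x/v]((R ⋈[g=a] U))) → 2
E2 row counts bottom-up:
  U → 3
  R → 5
  (U ⋈[a=g] R) → 2
  π[v,g,a,h]((U ⋈[a=g] R)) → 2
  ρ[x/v](π[v,g,a,h]((U ⋈[a=g] R))) → 2
  ρ[y/x](ρ[x/v](π[v,g,a,h]((U ⋈[a=g] R)))) → 2

E1 and E2 produce the same multiset:
y | g | a | h
p | 5 | 5 | 7
r | 9 | 9 | 8

yes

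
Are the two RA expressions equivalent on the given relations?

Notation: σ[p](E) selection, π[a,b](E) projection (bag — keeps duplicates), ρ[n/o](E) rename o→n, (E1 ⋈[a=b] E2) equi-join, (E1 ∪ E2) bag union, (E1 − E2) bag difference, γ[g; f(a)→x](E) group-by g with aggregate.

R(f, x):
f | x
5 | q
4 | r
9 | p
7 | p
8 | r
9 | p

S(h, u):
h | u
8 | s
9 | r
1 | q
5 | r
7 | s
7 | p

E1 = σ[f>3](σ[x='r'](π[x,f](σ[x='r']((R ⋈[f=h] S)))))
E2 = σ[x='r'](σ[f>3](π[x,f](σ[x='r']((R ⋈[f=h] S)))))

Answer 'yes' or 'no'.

E1 subexpression sizes:
  R → 6
  S → 6
  (R ⋈[f=h] S) → 6
  σ[x='r']((R ⋈[f=h] S)) → 1
  π[x,f](σ[x='r']((R ⋈[f=h] S))) → 1
  σ[x='r'](π[x,f](σ[x='r']((R ⋈[f=h] S)))) → 1
  σ[f>3](σ[x='r'](π[x,f](σ[x='r']((R ⋈[f=h] S))))) → 1
E2 subexpression sizes:
  R → 6
  S → 6
  (R ⋈[f=h] S) → 6
  σ[x='r']((R ⋈[f=h] S)) → 1
  π[x,f](σ[x='r']((R ⋈[f=h] S))) → 1
  σ[f>3](π[x,f](σ[x='r']((R ⋈[f=h] S)))) → 1
  σ[x='r'](σ[f>3](π[x,f](σ[x='r']((R ⋈[f=h] S))))) → 1

E1 and E2 produce the same multiset:
x | f
r | 8

yes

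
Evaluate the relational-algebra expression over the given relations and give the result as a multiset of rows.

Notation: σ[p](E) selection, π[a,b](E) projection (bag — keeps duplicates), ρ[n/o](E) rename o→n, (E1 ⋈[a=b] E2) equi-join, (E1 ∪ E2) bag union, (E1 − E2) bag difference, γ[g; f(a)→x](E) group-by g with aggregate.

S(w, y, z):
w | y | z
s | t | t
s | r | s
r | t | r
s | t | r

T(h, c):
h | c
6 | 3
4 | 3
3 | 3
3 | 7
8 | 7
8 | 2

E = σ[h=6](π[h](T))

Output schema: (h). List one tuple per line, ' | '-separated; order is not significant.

Stepwise |·|:
  T → 6
  π[h](T) → 6
  σ[h=6](π[h](T)) → 1

== RESULT ==
h
6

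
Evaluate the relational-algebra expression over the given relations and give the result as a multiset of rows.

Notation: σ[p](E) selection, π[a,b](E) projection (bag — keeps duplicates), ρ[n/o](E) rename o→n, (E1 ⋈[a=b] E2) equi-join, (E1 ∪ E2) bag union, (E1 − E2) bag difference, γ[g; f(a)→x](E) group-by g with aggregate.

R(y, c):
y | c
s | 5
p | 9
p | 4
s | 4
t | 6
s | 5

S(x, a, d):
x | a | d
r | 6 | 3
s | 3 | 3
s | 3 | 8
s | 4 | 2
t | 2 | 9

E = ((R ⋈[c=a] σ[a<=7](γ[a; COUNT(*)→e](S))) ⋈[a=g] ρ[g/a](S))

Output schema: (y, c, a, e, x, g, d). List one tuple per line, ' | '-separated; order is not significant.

Stepwise |·|:
  R → 6
  S → 5
  γ[a; COUNT(*)→e](S) → 4
  σ[a<=7](γ[a; COUNT(*)→e](S)) → 4
  (R ⋈[c=a] σ[a<=7](γ[a; COUNT(*)→e](S))) → 3
  S → 5
  ρ[g/a](S) → 5
  ((R ⋈[c=a] σ[a<=7](γ[a; COUNT(*)→e](S))) ⋈[a=g] ρ[g/a](S)) → 3

== RESULT ==
y | c | a | e | x | g | d
p | 4 | 4 | 1 | s | 4 | 2
s | 4 | 4 | 1 | s | 4 | 2
t | 6 | 6 | 1 | r | 6 | 3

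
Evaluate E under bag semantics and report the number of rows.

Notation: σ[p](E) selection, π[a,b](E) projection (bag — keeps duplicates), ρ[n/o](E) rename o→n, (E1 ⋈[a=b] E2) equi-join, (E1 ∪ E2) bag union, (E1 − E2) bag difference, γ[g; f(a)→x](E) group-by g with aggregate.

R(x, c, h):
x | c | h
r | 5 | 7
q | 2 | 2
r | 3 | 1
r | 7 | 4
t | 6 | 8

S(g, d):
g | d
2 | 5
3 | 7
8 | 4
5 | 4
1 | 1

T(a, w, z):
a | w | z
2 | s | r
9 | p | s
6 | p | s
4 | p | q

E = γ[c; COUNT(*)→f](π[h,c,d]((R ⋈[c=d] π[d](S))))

Row counts bottom-up:
  R → 5
  S → 5
  π[d](S) → 5
  (R ⋈[c=d] π[d](S)) → 2
  π[h,c,d]((R ⋈[c=d] π[d](S))) → 2
  γ[c; COUNT(*)→f](π[h,c,d]((R ⋈[c=d] π[d](S)))) → 2

|E| = 2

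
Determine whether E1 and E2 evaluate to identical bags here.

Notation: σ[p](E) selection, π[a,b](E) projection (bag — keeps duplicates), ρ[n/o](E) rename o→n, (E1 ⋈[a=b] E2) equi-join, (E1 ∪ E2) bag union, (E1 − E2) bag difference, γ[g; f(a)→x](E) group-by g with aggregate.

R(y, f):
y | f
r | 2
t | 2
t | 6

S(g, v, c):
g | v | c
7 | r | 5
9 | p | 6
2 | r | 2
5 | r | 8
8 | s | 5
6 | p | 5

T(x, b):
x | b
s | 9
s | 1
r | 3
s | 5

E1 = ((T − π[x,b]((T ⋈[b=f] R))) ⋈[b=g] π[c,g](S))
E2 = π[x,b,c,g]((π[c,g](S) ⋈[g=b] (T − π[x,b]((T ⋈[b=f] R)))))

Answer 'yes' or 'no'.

E1 subexpression sizes:
  T → 4
  T → 4
  R → 3
  (T ⋈[b=f] R) → 0
  π[x,b]((T ⋈[b=f] R)) → 0
  (T − π[x,b]((T ⋈[b=f] R))) → 4
  S → 6
  π[c,g](S) → 6
  ((T − π[x,b]((T ⋈[b=f] R))) ⋈[b=g] π[c,g](S)) → 2
E2 subexpression sizes:
  S → 6
  π[c,g](S) → 6
  T → 4
  T → 4
  R → 3
  (T ⋈[b=f] R) → 0
  π[x,b]((T ⋈[b=f] R)) → 0
  (T − π[x,b]((T ⋈[b=f] R))) → 4
  (π[c,g](S) ⋈[g=b] (T − π[x,b]((T ⋈[b=f] R)))) → 2
  π[x,b,c,g]((π[c,g](S) ⋈[g=b] (T − π[x,b]((T ⋈[b=f] R))))) → 2

E1 and E2 produce the same multiset:
x | b | c | g
s | 5 | 8 | 5
s | 9 | 6 | 9

yes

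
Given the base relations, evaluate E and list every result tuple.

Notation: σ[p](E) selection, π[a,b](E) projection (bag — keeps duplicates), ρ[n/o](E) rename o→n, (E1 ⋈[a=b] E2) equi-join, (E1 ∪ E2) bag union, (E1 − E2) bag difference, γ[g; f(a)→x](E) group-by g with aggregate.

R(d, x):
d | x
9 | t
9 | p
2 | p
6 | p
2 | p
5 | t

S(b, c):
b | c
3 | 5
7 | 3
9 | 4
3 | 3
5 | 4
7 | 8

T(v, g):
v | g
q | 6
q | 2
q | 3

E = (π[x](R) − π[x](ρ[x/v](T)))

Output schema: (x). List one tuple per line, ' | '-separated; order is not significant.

Row counts bottom-up:
  R → 6
  π[x](R) → 6
  T → 3
  ρ[x/v](T) → 3
  π[x](ρ[x/v](T)) → 3
  (π[x](R) − π[x](ρ[x/v](T))) → 6

== RESULT ==
x
p
p
p
p
t
t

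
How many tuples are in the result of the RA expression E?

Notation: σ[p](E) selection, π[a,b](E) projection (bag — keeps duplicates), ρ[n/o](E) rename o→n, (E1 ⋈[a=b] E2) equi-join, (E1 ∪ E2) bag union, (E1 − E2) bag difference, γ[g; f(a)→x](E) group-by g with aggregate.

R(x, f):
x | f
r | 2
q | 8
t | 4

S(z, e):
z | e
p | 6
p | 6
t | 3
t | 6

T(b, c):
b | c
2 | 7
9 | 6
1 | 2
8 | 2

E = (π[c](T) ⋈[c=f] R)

Row counts bottom-up:
  T → 4
  π[c](T) → 4
  R → 3
  (π[c](T) ⋈[c=f] R) → 2

|E| = 2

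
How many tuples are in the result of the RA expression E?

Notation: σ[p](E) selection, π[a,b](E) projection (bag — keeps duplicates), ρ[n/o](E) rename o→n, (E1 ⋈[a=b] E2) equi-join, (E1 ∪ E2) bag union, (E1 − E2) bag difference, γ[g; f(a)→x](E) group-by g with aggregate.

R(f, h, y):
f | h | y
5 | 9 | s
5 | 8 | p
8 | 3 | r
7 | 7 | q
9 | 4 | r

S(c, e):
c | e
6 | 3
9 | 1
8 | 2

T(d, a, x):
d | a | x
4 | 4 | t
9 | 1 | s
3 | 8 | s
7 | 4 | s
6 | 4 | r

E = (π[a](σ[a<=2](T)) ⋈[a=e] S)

Subexpression sizes:
  T → 5
  σ[a<=2](T) → 1
  π[a](σ[a<=2](T)) → 1
  S → 3
  (π[a](σ[a<=2](T)) ⋈[a=e] S) → 1

|E| = 1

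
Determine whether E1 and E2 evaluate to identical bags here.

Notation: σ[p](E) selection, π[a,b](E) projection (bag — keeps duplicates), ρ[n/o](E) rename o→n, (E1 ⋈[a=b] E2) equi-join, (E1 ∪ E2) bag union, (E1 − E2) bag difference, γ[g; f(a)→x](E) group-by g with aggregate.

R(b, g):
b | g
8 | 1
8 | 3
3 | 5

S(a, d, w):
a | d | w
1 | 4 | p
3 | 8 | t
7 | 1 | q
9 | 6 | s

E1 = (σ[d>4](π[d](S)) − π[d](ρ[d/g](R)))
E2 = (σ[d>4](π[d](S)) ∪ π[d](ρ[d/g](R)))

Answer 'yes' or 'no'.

E1 per-node cardinality:
  S → 4
  π[d](S) → 4
  σ[d>4](π[d](S)) → 2
  R → 3
  ρ[d/g](R) → 3
  π[d](ρ[d/g](R)) → 3
  (σ[d>4](π[d](S)) − π[d](ρ[d/g](R))) → 2
E2 per-node cardinality:
  S → 4
  π[d](S) → 4
  σ[d>4](π[d](S)) → 2
  R → 3
  ρ[d/g](R) → 3
  π[d](ρ[d/g](R)) → 3
  (σ[d>4](π[d](S)) ∪ π[d](ρ[d/g](R))) → 5

E1 result:
d
6
8
E2 result:
d
1
3
5
6
8
Witness: (1,) appears 0× in E1 but 1× in E2.

no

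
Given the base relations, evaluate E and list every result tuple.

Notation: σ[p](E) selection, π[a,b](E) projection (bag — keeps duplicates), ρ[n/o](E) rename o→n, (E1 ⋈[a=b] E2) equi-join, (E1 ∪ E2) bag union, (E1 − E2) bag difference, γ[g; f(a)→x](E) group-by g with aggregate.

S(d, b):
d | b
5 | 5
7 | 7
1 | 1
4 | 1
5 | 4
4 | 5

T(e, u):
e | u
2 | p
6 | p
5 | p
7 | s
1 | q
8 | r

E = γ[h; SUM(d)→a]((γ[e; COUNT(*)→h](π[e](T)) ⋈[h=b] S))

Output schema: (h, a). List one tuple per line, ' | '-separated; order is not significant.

Row counts bottom-up:
  T → 6
  π[e](T) → 6
  γ[e; COUNT(*)→h](π[e](T)) → 6
  S → 6
  (γ[e; COUNT(*)→h](π[e](T)) ⋈[h=b] S) → 12
  γ[h; SUM(d)→a]((γ[e; COUNT(*)→h](π[e](T)) ⋈[h=b] S)) → 1

== RESULT ==
h | a
1 | 30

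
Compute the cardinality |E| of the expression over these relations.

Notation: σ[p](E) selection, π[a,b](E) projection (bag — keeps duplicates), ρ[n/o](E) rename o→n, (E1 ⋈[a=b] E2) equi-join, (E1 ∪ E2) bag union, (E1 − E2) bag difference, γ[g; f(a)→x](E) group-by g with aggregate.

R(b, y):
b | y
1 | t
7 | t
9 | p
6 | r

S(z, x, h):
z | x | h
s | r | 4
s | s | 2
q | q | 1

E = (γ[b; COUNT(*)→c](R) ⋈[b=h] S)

Per-node cardinality:
  R → 4
  γ[b; COUNT(*)→c](R) → 4
  S → 3
  (γ[b; COUNT(*)→c](R) ⋈[b=h] S) → 1

|E| = 1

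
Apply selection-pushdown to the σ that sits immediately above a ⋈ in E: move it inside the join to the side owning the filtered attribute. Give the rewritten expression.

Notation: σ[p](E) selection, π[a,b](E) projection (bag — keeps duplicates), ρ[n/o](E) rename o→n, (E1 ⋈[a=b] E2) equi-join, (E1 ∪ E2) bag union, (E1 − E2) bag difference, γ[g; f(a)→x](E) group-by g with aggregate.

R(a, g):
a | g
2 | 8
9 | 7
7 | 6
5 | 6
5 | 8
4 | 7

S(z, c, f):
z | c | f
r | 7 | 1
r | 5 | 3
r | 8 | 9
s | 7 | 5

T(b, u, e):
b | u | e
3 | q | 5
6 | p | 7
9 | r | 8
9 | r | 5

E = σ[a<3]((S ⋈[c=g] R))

σ filters on a, owned by the right side.
E' = (S ⋈[c=g] σ[a<3](R))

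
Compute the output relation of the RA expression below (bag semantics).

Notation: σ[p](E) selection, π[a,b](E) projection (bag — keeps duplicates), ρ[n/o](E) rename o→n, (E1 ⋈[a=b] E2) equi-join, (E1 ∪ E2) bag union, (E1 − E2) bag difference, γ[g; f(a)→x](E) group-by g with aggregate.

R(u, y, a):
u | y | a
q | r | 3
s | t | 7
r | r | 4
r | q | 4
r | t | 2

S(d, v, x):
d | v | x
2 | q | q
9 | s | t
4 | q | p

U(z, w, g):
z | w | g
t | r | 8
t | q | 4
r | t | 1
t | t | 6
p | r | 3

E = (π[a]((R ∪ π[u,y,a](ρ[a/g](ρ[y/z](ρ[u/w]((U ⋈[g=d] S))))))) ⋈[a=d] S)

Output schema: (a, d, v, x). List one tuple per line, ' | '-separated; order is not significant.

Per-node cardinality:
  R → 5
  U → 5
  S → 3
  (U ⋈[g=d] S) → 1
  ρ[u/w]((U ⋈[g=d] S)) → 1
  ρ[y/z](ρ[u/w]((U ⋈[g=d] S))) → 1
  ρ[a/g](ρ[y/z](ρ[u/w]((U ⋈[g=d] S)))) → 1
  π[u,y,a](ρ[a/g](ρ[y/z](ρ[u/w]((U ⋈[g=d] S))))) → 1
  (R ∪ π[u,y,a](ρ[a/g](ρ[y/z](ρ[u/w]((U ⋈[g=d] S)))))) → 6
  π[a]((R ∪ π[u,y,a](ρ[a/g](ρ[y/z](ρ[u/w]((U ⋈[g=d] S))))))) → 6
  S → 3
  (π[a]((R ∪ π[u,y,a](ρ[a/g](ρ[y/z](ρ[u/w]((U ⋈[g=d] S))))))) ⋈[a=d] S) → 4

== RESULT ==
a | d | v | x
2 | 2 | q | q
4 | 4 | q | p
4 | 4 | q | p
4 | 4 | q | p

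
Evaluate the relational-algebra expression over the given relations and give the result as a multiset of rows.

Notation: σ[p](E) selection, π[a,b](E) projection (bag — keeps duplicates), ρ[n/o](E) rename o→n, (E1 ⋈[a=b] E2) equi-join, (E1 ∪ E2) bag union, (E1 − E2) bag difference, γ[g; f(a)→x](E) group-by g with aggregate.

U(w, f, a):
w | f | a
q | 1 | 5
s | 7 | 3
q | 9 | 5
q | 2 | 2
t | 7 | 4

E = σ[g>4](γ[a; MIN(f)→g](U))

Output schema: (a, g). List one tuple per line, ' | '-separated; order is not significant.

Row counts bottom-up:
  U → 5
  γ[a; MIN(f)→g](U) → 4
  σ[g>4](γ[a; MIN(f)→g](U)) → 2

== RESULT ==
a | g
3 | 7
4 | 7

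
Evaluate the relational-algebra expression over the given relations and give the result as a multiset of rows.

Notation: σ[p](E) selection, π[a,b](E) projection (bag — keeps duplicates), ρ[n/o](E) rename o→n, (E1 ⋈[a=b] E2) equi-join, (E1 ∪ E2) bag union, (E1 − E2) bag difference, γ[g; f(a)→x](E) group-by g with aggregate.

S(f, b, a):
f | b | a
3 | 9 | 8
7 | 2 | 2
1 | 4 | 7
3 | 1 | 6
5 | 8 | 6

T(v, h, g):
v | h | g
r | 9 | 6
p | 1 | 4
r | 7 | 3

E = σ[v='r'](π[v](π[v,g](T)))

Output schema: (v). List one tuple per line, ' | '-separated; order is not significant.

Per-node cardinality:
  T → 3
  π[v,g](T) → 3
  π[v](π[v,g](T)) → 3
  σ[v='r'](π[v](π[v,g](T))) → 2

== RESULT ==
v
r
r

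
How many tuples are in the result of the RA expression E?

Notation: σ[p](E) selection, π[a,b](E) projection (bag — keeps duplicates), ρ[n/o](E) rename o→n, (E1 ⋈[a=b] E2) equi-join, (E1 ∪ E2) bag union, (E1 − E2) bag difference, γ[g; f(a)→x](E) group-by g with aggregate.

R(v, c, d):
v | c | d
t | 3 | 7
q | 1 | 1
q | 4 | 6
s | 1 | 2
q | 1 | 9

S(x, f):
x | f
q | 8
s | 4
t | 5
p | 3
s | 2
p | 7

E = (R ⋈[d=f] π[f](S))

Row counts bottom-up:
  R → 5
  S → 6
  π[f](S) → 6
  (R ⋈[d=f] π[f](S)) → 2

|E| = 2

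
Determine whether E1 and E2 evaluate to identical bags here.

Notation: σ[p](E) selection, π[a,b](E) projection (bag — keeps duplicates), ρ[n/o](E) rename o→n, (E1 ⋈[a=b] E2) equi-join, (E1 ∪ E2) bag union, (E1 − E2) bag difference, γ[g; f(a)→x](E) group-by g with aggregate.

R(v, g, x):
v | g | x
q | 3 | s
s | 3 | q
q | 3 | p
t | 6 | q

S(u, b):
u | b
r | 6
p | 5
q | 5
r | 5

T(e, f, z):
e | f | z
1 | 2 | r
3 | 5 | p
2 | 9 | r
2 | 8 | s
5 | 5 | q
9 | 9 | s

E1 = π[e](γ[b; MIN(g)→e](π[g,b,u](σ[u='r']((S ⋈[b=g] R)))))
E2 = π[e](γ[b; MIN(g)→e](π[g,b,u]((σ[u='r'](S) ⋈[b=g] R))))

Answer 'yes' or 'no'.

E1 row counts bottom-up:
  S → 4
  R → 4
  (S ⋈[b=g] R) → 1
  σ[u='r']((S ⋈[b=g] R)) → 1
  π[g,b,u](σ[u='r']((S ⋈[b=g] R))) → 1
  γ[b; MIN(g)→e](π[g,b,u](σ[u='r']((S ⋈[b=g] R)))) → 1
  π[e](γ[b; MIN(g)→e](π[g,b,u](σ[u='r']((S ⋈[b=g] R))))) → 1
E2 row counts bottom-up:
  S → 4
  σ[u='r'](S) → 2
  R → 4
  (σ[u='r'](S) ⋈[b=g] R) → 1
  π[g,b,u]((σ[u='r'](S) ⋈[b=g] R)) → 1
  γ[b; MIN(g)→e](π[g,b,u]((σ[u='r'](S) ⋈[b=g] R))) → 1
  π[e](γ[b; MIN(g)→e](π[g,b,u]((σ[u='r'](S) ⋈[b=g] R)))) → 1

E1 and E2 produce the same multiset:
e
6

yes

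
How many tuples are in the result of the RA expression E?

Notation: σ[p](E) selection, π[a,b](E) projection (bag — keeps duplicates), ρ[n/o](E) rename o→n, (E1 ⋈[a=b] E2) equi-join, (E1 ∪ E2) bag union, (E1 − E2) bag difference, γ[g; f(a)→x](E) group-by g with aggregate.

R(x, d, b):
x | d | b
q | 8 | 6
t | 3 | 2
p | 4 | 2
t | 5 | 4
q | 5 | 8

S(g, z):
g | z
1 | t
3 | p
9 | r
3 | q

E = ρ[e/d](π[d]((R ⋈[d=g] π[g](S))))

Stepwise |·|:
  R → 5
  S → 4
  π[g](S) → 4
  (R ⋈[d=g] π[g](S)) → 2
  π[d]((R ⋈[d=g] π[g](S))) → 2
  ρ[e/d](π[d]((R ⋈[d=g] π[g](S)))) → 2

|E| = 2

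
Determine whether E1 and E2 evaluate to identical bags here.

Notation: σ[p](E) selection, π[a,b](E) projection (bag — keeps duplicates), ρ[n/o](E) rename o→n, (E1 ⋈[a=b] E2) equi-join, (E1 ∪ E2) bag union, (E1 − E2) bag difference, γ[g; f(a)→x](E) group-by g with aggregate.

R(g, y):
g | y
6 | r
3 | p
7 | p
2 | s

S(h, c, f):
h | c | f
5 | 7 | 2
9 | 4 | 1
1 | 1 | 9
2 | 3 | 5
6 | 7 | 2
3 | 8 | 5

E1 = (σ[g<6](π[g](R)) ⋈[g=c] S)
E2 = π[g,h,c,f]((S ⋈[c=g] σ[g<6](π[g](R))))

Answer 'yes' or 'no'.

E1 subexpression sizes:
  R → 4
  π[g](R) → 4
  σ[g<6](π[g](R)) → 2
  S → 6
  (σ[g<6](π[g](R)) ⋈[g=c] S) → 1
E2 subexpression sizes:
  S → 6
  R → 4
  π[g](R) → 4
  σ[g<6](π[g](R)) → 2
  (S ⋈[c=g] σ[g<6](π[g](R))) → 1
  π[g,h,c,f]((S ⋈[c=g] σ[g<6](π[g](R)))) → 1

E1 and E2 produce the same multiset:
g | h | c | f
3 | 2 | 3 | 5

yes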